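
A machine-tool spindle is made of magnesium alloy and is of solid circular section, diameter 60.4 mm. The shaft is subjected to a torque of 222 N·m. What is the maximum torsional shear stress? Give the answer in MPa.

5.13 MPa

J = πd⁴/32 = π(0.0604)⁴/32 = 1.307×10^-6 m⁴.
τ_max = T·r/J = 222.0 × 0.0302 / 1.307×10^-6 = 5.131×10^6 Pa.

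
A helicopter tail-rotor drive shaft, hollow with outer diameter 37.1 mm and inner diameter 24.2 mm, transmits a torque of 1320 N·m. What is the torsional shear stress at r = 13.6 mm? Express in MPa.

J = π(d_o⁴ − d_i⁴)/32 = π(0.0371⁴ − 0.0242⁴)/32 = 1.523×10^-7 m⁴.
Shear stress varies linearly with radius: τ = T·r/J = 1320 × 0.0136 / 1.523×10^-7 = 1.179×10^8 Pa.

118 MPa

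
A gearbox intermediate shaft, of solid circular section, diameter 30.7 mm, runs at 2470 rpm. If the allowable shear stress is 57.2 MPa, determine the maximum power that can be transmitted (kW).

J = πd⁴/32 = π(0.0307)⁴/32 = 8.721×10^-8 m⁴.
T_max = τ_allow·J/r = 5.72×10^7 × 8.721×10^-8 / 0.0153 = 325.0 N·m.
ω = 2π·2470/60 = 258.7 rad/s, so P_max = T_max·ω = 8.406×10^4 W.

84.1 kW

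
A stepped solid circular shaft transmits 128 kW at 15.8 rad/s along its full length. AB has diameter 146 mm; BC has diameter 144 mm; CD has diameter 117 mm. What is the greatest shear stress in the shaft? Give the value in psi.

ω = 15.8 rad/s, so T = P/ω = 128×10³ / 15.80 = 8101 N·m.
Under the same torque, τ_max = 16T/(πd³) is largest where d is smallest — segment CD (d = 117 mm).
τ_max = 16·8101/(π·(0.117)³) = 2.576×10^7 Pa.

3740 psi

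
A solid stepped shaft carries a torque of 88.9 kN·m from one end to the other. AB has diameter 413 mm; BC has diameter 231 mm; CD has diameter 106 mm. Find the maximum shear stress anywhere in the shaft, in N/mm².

Under the same torque, τ_max = 16T/(πd³) is largest where d is smallest — segment CD (d = 106 mm).
τ_max = 16·88900/(π·(0.106)³) = 3.801×10^8 Pa.

380 N/mm²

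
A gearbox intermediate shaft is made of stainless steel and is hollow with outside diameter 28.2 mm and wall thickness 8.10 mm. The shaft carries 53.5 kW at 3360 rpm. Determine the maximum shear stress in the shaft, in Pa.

ω = 2π·3360/60 = 351.9 rad/s, so T = P/ω = 53.5×10³ / 351.9 = 152.0 N·m.
J = π(d_o⁴ − d_i⁴)/32 = π(0.0282⁴ − 0.0120⁴)/32 = 6.005×10^-8 m⁴.
τ_max = T·r/J = 152.0 × 0.0141 / 6.005×10^-8 = 3.570×10^7 Pa.

3.57e7 Pa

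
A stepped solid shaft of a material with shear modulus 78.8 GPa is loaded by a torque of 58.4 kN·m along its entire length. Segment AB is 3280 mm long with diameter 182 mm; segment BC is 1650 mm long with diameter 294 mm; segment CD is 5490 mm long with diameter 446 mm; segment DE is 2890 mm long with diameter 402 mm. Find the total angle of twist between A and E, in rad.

0.0261 rad

J_AB = π(0.182)⁴/32 = 1.08×10^-4 m⁴; J_BC = π(0.294)⁴/32 = 7.33×10^-4 m⁴; J_CD = π(0.446)⁴/32 = 3.88×10^-3 m⁴; J_DE = π(0.402)⁴/32 = 2.56×10^-3 m⁴.
θ = (T/G)·Σ L_i/J_i = (58400/78.8×10⁹)·(3.28/1.08×10^-4 + 1.65/7.33×10^-4 + 5.49/3.88×10^-3 + 2.89/2.56×10^-3) = 0.02612 rad.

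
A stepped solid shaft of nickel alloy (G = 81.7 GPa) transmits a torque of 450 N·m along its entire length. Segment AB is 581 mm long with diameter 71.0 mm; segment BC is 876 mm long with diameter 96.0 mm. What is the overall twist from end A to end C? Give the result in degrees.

0.107°

J_AB = π(0.0710)⁴/32 = 2.49×10^-6 m⁴; J_BC = π(0.0960)⁴/32 = 8.34×10^-6 m⁴.
θ = (T/G)·Σ L_i/J_i = (450.0/81.7×10⁹)·(0.581/2.49×10^-6 + 0.876/8.34×10^-6) = 1.861×10^-3 rad.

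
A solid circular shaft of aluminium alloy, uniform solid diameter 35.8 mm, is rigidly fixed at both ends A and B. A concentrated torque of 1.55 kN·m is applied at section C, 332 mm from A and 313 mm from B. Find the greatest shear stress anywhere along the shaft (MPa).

88.6 MPa

With uniform GJ and both ends fixed, compatibility θ_AC = θ_CB gives T_A·a = T_B·b, together with T_A + T_B = T₀.
T_A = T₀·b/(a+b) = 1550·313/645.0 = 752.2 N·m; T_B = 797.8 N·m.
τ in each portion: τ_AC = 8.35×10^7 Pa, τ_CB = 8.86×10^7 Pa; maximum is in CB.
τ_max = T_CB·r/J = 797.8·0.0179/1.61×10^-7 = 8.856×10^7 Pa.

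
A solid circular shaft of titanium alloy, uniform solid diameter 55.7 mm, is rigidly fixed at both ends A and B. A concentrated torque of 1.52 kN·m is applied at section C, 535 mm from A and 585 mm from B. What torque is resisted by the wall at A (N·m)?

With uniform GJ and both ends fixed, compatibility θ_AC = θ_CB gives T_A·a = T_B·b, together with T_A + T_B = T₀.
T_A = T₀·b/(a+b) = 1520·585/1120 = 793.9 N·m; T_B = 726.1 N·m.

794 N·m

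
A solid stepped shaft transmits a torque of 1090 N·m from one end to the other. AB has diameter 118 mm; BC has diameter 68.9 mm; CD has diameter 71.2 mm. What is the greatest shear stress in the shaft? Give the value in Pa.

1.70e7 Pa

Under the same torque, τ_max = 16T/(πd³) is largest where d is smallest — segment BC (d = 68.9 mm).
τ_max = 16·1090/(π·(0.0689)³) = 1.697×10^7 Pa.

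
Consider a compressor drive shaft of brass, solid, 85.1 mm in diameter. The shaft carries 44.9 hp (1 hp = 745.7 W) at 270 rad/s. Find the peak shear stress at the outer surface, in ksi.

ω = 270 rad/s, so T = P/ω = 44.9×745.7 / 270.0 = 124.0 N·m.
J = πd⁴/32 = π(0.0851)⁴/32 = 5.149×10^-6 m⁴.
τ_max = T·r/J = 124.0 × 0.0425 / 5.149×10^-6 = 1.025×10^6 Pa.

0.149 ksi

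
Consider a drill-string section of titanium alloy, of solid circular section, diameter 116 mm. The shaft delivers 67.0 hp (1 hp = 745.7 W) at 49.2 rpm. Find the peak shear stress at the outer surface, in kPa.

31600 kPa

ω = 2π·49.2/60 = 5.152 rad/s, so T = P/ω = 67.0×745.7 / 5.152 = 9697 N·m.
J = πd⁴/32 = π(0.116)⁴/32 = 1.778×10^-5 m⁴.
τ_max = T·r/J = 9697 × 0.0580 / 1.778×10^-5 = 3.164×10^7 Pa.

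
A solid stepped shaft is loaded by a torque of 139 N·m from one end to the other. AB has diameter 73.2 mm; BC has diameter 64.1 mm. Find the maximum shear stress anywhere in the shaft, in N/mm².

2.69 N/mm²

Under the same torque, τ_max = 16T/(πd³) is largest where d is smallest — segment BC (d = 64.1 mm).
τ_max = 16·139.0/(π·(0.0641)³) = 2.688×10^6 Pa.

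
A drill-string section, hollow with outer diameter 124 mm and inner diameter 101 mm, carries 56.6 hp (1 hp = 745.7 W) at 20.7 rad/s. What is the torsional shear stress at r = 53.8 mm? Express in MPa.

ω = 20.7 rad/s, so T = P/ω = 56.6×745.7 / 20.70 = 2039 N·m.
J = π(d_o⁴ − d_i⁴)/32 = π(0.124⁴ − 0.101⁴)/32 = 1.299×10^-5 m⁴.
Shear stress varies linearly with radius: τ = T·r/J = 2039 × 0.0538 / 1.299×10^-5 = 8.442×10^6 Pa.

8.44 MPa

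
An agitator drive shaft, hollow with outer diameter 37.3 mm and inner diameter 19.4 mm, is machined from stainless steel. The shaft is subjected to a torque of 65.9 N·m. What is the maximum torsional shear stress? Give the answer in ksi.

J = π(d_o⁴ − d_i⁴)/32 = π(0.0373⁴ − 0.0194⁴)/32 = 1.761×10^-7 m⁴.
τ_max = T·r/J = 65.90 × 0.0186 / 1.761×10^-7 = 6.978×10^6 Pa.

1.01 ksi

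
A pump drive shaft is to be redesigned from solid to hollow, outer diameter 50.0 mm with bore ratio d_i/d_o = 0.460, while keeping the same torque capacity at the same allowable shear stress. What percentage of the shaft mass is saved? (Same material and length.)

Equal τ_max and T ⇒ the solid shaft needs d_s³ = d_o³(1−k⁴), so d_s = 50.0·(1−0.460⁴)^(1/3) = 49.24 mm.
Area ratio A_h/A_s = d_o²(1−k²)/d_s² = (1−k²)/(1−k⁴)^(2/3) = 0.8128.
Mass saving = 1 − 0.8128 = 18.7 %.

18.7 %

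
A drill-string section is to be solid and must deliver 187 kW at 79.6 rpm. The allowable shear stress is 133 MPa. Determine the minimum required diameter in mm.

95.1 mm

ω = 2π·79.6/60 = 8.336 rad/s, so T = P/ω = 187×10³ / 8.336 = 22430 N·m.
For a solid shaft τ_max = 16T/(πd³), so d = (16T/(π τ_allow))^(1/3) = (16·22430/(π·1.33×10^8))^(1/3) = 0.09506 m.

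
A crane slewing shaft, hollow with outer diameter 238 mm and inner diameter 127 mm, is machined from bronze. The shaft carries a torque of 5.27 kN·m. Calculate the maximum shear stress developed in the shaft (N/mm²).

J = π(d_o⁴ − d_i⁴)/32 = π(0.238⁴ − 0.127⁴)/32 = 2.895×10^-4 m⁴.
τ_max = T·r/J = 5270 × 0.119 / 2.895×10^-4 = 2.167×10^6 Pa.

2.17 N/mm²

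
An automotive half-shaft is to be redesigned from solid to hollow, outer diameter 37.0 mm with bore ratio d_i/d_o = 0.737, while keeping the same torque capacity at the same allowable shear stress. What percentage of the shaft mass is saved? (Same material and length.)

Equal τ_max and T ⇒ the solid shaft needs d_s³ = d_o³(1−k⁴), so d_s = 37.0·(1−0.737⁴)^(1/3) = 32.93 mm.
Area ratio A_h/A_s = d_o²(1−k²)/d_s² = (1−k²)/(1−k⁴)^(2/3) = 0.5767.
Mass saving = 1 − 0.5767 = 42.3 %.

42.3 %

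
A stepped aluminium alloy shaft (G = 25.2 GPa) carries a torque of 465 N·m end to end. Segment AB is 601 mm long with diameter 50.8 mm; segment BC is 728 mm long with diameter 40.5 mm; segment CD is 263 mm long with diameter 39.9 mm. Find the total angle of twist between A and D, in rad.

0.0873 rad

J_AB = π(0.0508)⁴/32 = 6.54×10^-7 m⁴; J_BC = π(0.0405)⁴/32 = 2.64×10^-7 m⁴; J_CD = π(0.0399)⁴/32 = 2.49×10^-7 m⁴.
θ = (T/G)·Σ L_i/J_i = (465.0/25.2×10⁹)·(0.601/6.54×10^-7 + 0.728/2.64×10^-7 + 0.263/2.49×10^-7) = 0.08732 rad.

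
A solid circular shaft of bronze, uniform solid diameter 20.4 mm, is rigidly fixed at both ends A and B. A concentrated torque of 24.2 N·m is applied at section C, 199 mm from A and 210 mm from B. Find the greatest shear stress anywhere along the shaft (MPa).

7.45 MPa

With uniform GJ and both ends fixed, compatibility θ_AC = θ_CB gives T_A·a = T_B·b, together with T_A + T_B = T₀.
T_A = T₀·b/(a+b) = 24.20·210/409.0 = 12.43 N·m; T_B = 11.77 N·m.
τ in each portion: τ_AC = 7.45×10^6 Pa, τ_CB = 7.06×10^6 Pa; maximum is in AC.
τ_max = T_AC·r/J = 12.43·0.0102/1.70×10^-8 = 7.454×10^6 Pa.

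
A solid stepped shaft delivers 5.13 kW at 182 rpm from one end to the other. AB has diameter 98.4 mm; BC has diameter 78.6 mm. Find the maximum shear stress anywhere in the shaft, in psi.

409 psi

ω = 2π·182/60 = 19.06 rad/s, so T = P/ω = 5.13×10³ / 19.06 = 269.2 N·m.
Under the same torque, τ_max = 16T/(πd³) is largest where d is smallest — segment BC (d = 78.6 mm).
τ_max = 16·269.2/(π·(0.0786)³) = 2.823×10^6 Pa.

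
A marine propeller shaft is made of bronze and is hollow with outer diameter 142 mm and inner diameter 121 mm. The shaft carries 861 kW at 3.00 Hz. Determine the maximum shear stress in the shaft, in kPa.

ω = 2π·3.00 = 18.85 rad/s, so T = P/ω = 861×10³ / 18.85 = 45680 N·m.
J = π(d_o⁴ − d_i⁴)/32 = π(0.142⁴ − 0.121⁴)/32 = 1.887×10^-5 m⁴.
τ_max = T·r/J = 45680 × 0.0710 / 1.887×10^-5 = 1.718×10^8 Pa.

172000 kPa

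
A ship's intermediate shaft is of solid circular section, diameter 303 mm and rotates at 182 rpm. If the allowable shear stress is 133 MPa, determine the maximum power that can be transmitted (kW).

13800 kW

J = πd⁴/32 = π(0.303)⁴/32 = 8.275×10^-4 m⁴.
T_max = τ_allow·J/r = 1.33×10^8 × 8.275×10^-4 / 0.151 = 726500 N·m.
ω = 2π·182/60 = 19.06 rad/s, so P_max = T_max·ω = 1.385×10^7 W.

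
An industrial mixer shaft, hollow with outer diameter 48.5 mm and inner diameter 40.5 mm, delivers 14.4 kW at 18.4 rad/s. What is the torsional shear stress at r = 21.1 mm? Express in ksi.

ω = 18.4 rad/s, so T = P/ω = 14.4×10³ / 18.40 = 782.6 N·m.
J = π(d_o⁴ − d_i⁴)/32 = π(0.0485⁴ − 0.0405⁴)/32 = 2.791×10^-7 m⁴.
Shear stress varies linearly with radius: τ = T·r/J = 782.6 × 0.0211 / 2.791×10^-7 = 5.917×10^7 Pa.

8.58 ksi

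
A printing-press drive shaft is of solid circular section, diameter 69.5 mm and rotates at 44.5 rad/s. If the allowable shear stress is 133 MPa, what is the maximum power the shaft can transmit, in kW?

J = πd⁴/32 = π(0.0695)⁴/32 = 2.291×10^-6 m⁴.
T_max = τ_allow·J/r = 1.33×10^8 × 2.291×10^-6 / 0.0348 = 8767 N·m.
ω = 44.5 rad/s, so P_max = T_max·ω = 3.901×10^5 W.

390 kW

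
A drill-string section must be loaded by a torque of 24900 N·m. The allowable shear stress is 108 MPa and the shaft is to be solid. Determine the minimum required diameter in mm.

105 mm

For a solid shaft τ_max = 16T/(πd³), so d = (16T/(π τ_allow))^(1/3) = (16·24900/(π·1.08×10^8))^(1/3) = 0.1055 m.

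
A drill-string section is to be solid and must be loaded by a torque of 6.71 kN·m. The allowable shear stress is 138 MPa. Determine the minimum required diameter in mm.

For a solid shaft τ_max = 16T/(πd³), so d = (16T/(π τ_allow))^(1/3) = (16·6710/(π·1.38×10^8))^(1/3) = 0.06280 m.

62.8 mm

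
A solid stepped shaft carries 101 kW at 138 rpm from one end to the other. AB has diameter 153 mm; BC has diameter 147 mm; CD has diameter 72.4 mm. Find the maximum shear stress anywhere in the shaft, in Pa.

ω = 2π·138/60 = 14.45 rad/s, so T = P/ω = 101×10³ / 14.45 = 6989 N·m.
Under the same torque, τ_max = 16T/(πd³) is largest where d is smallest — segment CD (d = 72.4 mm).
τ_max = 16·6989/(π·(0.0724)³) = 9.379×10^7 Pa.

9.38e7 Pa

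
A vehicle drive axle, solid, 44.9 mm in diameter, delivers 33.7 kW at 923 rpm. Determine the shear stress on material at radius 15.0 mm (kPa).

ω = 2π·923/60 = 96.66 rad/s, so T = P/ω = 33.7×10³ / 96.66 = 348.7 N·m.
J = πd⁴/32 = π(0.0449)⁴/32 = 3.990×10^-7 m⁴.
Shear stress varies linearly with radius: τ = T·r/J = 348.7 × 0.0150 / 3.990×10^-7 = 1.311×10^7 Pa.

13100 kPa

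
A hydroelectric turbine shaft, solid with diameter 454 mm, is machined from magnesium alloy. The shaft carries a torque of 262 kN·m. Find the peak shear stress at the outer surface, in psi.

J = πd⁴/32 = π(0.454)⁴/32 = 4.171×10^-3 m⁴.
τ_max = T·r/J = 262000 × 0.227 / 4.171×10^-3 = 1.426×10^7 Pa.

2070 psi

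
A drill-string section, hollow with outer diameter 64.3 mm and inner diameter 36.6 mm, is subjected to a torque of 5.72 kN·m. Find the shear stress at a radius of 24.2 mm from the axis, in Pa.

9.22e7 Pa

J = π(d_o⁴ − d_i⁴)/32 = π(0.0643⁴ − 0.0366⁴)/32 = 1.502×10^-6 m⁴.
Shear stress varies linearly with radius: τ = T·r/J = 5720 × 0.0242 / 1.502×10^-6 = 9.216×10^7 Pa.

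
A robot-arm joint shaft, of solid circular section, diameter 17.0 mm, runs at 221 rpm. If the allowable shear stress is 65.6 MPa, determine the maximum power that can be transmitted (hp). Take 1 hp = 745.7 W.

J = πd⁴/32 = π(0.0170)⁴/32 = 8.200×10^-9 m⁴.
T_max = τ_allow·J/r = 6.56×10^7 × 8.200×10^-9 / 0.00850 = 63.28 N·m.
ω = 2π·221/60 = 23.14 rad/s, so P_max = T_max·ω = 1465 W.

1.96 hp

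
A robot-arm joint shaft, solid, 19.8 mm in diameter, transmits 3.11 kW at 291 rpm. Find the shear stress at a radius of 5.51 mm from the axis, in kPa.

37300 kPa

ω = 2π·291/60 = 30.47 rad/s, so T = P/ω = 3.11×10³ / 30.47 = 102.1 N·m.
J = πd⁴/32 = π(0.0198)⁴/32 = 1.509×10^-8 m⁴.
Shear stress varies linearly with radius: τ = T·r/J = 102.1 × 0.00551 / 1.509×10^-8 = 3.727×10^7 Pa.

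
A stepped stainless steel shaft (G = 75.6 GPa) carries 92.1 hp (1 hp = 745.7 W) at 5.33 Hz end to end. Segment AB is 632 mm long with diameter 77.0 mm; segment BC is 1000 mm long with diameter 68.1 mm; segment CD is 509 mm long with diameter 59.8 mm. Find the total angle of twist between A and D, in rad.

ω = 2π·5.33 = 33.49 rad/s, so T = P/ω = 92.1×745.7 / 33.49 = 2051 N·m.
J_AB = π(0.0770)⁴/32 = 3.45×10^-6 m⁴; J_BC = π(0.0681)⁴/32 = 2.11×10^-6 m⁴; J_CD = π(0.0598)⁴/32 = 1.26×10^-6 m⁴.
θ = (T/G)·Σ L_i/J_i = (2051/75.6×10⁹)·(0.632/3.45×10^-6 + 1.00/2.11×10^-6 + 0.509/1.26×10^-6) = 0.02881 rad.

0.0288 rad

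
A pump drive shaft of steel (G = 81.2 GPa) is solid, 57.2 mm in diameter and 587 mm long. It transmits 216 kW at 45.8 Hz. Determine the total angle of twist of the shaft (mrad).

ω = 2π·45.8 = 287.8 rad/s, so T = P/ω = 216×10³ / 287.8 = 750.6 N·m.
J = πd⁴/32 = π(0.0572)⁴/32 = 1.051×10^-6 m⁴.
θ = T·L/(G·J) = 750.6 × 0.587 / (81.2×10⁹ × 1.051×10^-6) = 5.163×10^-3 rad.

5.16 mrad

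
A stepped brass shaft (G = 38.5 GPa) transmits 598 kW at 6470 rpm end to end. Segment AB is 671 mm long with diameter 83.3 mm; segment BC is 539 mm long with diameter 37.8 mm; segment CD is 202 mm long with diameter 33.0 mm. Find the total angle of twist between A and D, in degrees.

6.00°

ω = 2π·6470/60 = 677.5 rad/s, so T = P/ω = 598×10³ / 677.5 = 882.6 N·m.
J_AB = π(0.0833)⁴/32 = 4.73×10^-6 m⁴; J_BC = π(0.0378)⁴/32 = 2.00×10^-7 m⁴; J_CD = π(0.0330)⁴/32 = 1.16×10^-7 m⁴.
θ = (T/G)·Σ L_i/J_i = (882.6/38.5×10⁹)·(0.671/4.73×10^-6 + 0.539/2.00×10^-7 + 0.202/1.16×10^-7) = 0.1047 rad.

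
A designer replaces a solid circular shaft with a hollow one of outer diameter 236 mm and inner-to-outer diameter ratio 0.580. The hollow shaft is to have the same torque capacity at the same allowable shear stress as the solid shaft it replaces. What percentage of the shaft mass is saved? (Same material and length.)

Equal τ_max and T ⇒ the solid shaft needs d_s³ = d_o³(1−k⁴), so d_s = 236·(1−0.580⁴)^(1/3) = 226.7 mm.
Area ratio A_h/A_s = d_o²(1−k²)/d_s² = (1−k²)/(1−k⁴)^(2/3) = 0.7189.
Mass saving = 1 − 0.7189 = 28.1 %.

28.1 %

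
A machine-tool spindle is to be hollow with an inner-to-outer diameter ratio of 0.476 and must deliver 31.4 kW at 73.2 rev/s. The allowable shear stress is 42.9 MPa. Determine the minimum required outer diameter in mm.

20.4 mm

ω = 2π·73.2 = 459.9 rad/s, so T = P/ω = 31.4×10³ / 459.9 = 68.27 N·m.
For a hollow shaft with d_i/d_o = 0.476: τ_max = 16T/(π d_o³ (1−k⁴)), so d_o = [16T/(π τ_allow (1−k⁴))]^(1/3) = [16·68.27/(π·4.29×10^7·0.9487)]^(1/3) = 0.02044 m.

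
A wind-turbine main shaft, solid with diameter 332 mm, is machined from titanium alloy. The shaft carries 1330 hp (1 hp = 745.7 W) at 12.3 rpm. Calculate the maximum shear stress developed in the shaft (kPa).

ω = 2π·12.3/60 = 1.288 rad/s, so T = P/ω = 1330×745.7 / 1.288 = 770000 N·m.
J = πd⁴/32 = π(0.332)⁴/32 = 1.193×10^-3 m⁴.
τ_max = T·r/J = 770000 × 0.166 / 1.193×10^-3 = 1.072×10^8 Pa.

107000 kPa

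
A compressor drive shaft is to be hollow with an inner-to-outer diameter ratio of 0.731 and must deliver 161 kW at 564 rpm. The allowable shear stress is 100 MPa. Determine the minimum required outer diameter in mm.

ω = 2π·564/60 = 59.06 rad/s, so T = P/ω = 161×10³ / 59.06 = 2726 N·m.
For a hollow shaft with d_i/d_o = 0.731: τ_max = 16T/(π d_o³ (1−k⁴)), so d_o = [16T/(π τ_allow (1−k⁴))]^(1/3) = [16·2726/(π·1.00×10^8·0.7145)]^(1/3) = 0.05792 m.

57.9 mm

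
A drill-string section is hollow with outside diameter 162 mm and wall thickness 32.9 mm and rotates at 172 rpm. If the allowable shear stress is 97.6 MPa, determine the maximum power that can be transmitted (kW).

J = π(d_o⁴ − d_i⁴)/32 = π(0.162⁴ − 0.0962⁴)/32 = 5.921×10^-5 m⁴.
T_max = τ_allow·J/r = 9.76×10^7 × 5.921×10^-5 / 0.0810 = 71340 N·m.
ω = 2π·172/60 = 18.01 rad/s, so P_max = T_max·ω = 1.285×10^6 W.

1290 kW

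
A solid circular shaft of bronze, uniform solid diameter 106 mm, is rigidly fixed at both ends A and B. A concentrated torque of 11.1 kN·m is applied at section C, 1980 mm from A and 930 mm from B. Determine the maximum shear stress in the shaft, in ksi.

With uniform GJ and both ends fixed, compatibility θ_AC = θ_CB gives T_A·a = T_B·b, together with T_A + T_B = T₀.
T_A = T₀·b/(a+b) = 11100·930/2910 = 3547 N·m; T_B = 7553 N·m.
τ in each portion: τ_AC = 1.52×10^7 Pa, τ_CB = 3.23×10^7 Pa; maximum is in CB.
τ_max = T_CB·r/J = 7553·0.0530/1.24×10^-5 = 3.230×10^7 Pa.

4.68 ksi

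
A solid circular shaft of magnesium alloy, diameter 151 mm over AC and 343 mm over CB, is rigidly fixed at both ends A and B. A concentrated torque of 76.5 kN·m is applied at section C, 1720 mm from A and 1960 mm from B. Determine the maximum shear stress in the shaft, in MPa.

Compatibility: T_A·a/J_AC = T_B·b/J_CB with T_A + T_B = T₀.
J_AC = 5.10×10^-5 m⁴, J_CB = 1.36×10^-3 m⁴, so T_A = T₀·(J_AC/a)/((J_AC/a)+(J_CB/b)) = 3140 N·m, T_B = 73360 N·m.
τ in each portion: τ_AC = 4.64×10^6 Pa, τ_CB = 9.26×10^6 Pa; maximum is in CB.
τ_max = T_CB·r/J = 73360·0.172/1.36×10^-3 = 9.259×10^6 Pa.

9.26 MPa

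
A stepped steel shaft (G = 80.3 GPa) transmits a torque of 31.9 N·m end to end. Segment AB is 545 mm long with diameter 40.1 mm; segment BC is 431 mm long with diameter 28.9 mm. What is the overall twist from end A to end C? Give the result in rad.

0.00335 rad

J_AB = π(0.0401)⁴/32 = 2.54×10^-7 m⁴; J_BC = π(0.0289)⁴/32 = 6.85×10^-8 m⁴.
θ = (T/G)·Σ L_i/J_i = (31.90/80.3×10⁹)·(0.545/2.54×10^-7 + 0.431/6.85×10^-8) = 3.353×10^-3 rad.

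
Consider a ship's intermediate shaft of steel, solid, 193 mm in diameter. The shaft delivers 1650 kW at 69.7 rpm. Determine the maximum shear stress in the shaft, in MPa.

160 MPa

ω = 2π·69.7/60 = 7.299 rad/s, so T = P/ω = 1650×10³ / 7.299 = 226100 N·m.
J = πd⁴/32 = π(0.193)⁴/32 = 1.362×10^-4 m⁴.
τ_max = T·r/J = 226100 × 0.0965 / 1.362×10^-4 = 1.601×10^8 Pa.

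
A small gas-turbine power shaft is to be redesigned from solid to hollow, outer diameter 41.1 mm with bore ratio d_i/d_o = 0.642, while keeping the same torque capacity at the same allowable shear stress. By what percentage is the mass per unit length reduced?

33.4 %

Equal τ_max and T ⇒ the solid shaft needs d_s³ = d_o³(1−k⁴), so d_s = 41.1·(1−0.642⁴)^(1/3) = 38.63 mm.
Area ratio A_h/A_s = d_o²(1−k²)/d_s² = (1−k²)/(1−k⁴)^(2/3) = 0.6655.
Mass saving = 1 − 0.6655 = 33.4 %.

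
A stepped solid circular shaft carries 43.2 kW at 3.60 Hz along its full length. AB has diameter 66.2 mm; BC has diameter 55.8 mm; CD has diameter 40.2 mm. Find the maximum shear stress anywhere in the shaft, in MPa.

ω = 2π·3.60 = 22.62 rad/s, so T = P/ω = 43.2×10³ / 22.62 = 1910 N·m.
Under the same torque, τ_max = 16T/(πd³) is largest where d is smallest — segment CD (d = 40.2 mm).
τ_max = 16·1910/(π·(0.0402)³) = 1.497×10^8 Pa.

150 MPa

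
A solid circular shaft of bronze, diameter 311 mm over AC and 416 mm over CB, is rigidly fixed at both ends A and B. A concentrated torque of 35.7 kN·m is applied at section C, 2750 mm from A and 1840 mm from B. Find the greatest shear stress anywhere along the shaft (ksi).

Compatibility: T_A·a/J_AC = T_B·b/J_CB with T_A + T_B = T₀.
J_AC = 9.18×10^-4 m⁴, J_CB = 2.94×10^-3 m⁴, so T_A = T₀·(J_AC/a)/((J_AC/a)+(J_CB/b)) = 6172 N·m, T_B = 29530 N·m.
τ in each portion: τ_AC = 1.04×10^6 Pa, τ_CB = 2.09×10^6 Pa; maximum is in CB.
τ_max = T_CB·r/J = 29530·0.208/2.94×10^-3 = 2.089×10^6 Pa.

0.303 ksi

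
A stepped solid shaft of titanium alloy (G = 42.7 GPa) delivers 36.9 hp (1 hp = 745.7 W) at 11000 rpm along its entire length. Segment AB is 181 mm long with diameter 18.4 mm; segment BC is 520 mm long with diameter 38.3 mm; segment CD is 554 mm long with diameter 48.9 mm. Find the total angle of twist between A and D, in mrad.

ω = 2π·11000/60 = 1152 rad/s, so T = P/ω = 36.9×745.7 / 1152 = 23.89 N·m.
J_AB = π(0.0184)⁴/32 = 1.13×10^-8 m⁴; J_BC = π(0.0383)⁴/32 = 2.11×10^-7 m⁴; J_CD = π(0.0489)⁴/32 = 5.61×10^-7 m⁴.
θ = (T/G)·Σ L_i/J_i = (23.89/42.7×10⁹)·(0.181/1.13×10^-8 + 0.520/2.11×10^-7 + 0.554/5.61×10^-7) = 0.01093 rad.

10.9 mrad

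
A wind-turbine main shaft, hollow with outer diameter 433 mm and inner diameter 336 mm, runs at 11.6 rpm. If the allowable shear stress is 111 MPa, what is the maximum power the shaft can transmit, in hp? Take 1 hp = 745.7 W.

J = π(d_o⁴ − d_i⁴)/32 = π(0.433⁴ − 0.336⁴)/32 = 2.200×10^-3 m⁴.
T_max = τ_allow·J/r = 1.11×10^8 × 2.200×10^-3 / 0.216 = 1.128e6 N·m.
ω = 2π·11.6/60 = 1.215 rad/s, so P_max = T_max·ω = 1.370×10^6 W.

1840 hp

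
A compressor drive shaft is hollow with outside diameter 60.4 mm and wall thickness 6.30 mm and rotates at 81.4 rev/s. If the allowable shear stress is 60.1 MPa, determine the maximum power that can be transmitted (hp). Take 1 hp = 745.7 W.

1080 hp

J = π(d_o⁴ − d_i⁴)/32 = π(0.0604⁴ − 0.0478⁴)/32 = 7.941×10^-7 m⁴.
T_max = τ_allow·J/r = 6.01×10^7 × 7.941×10^-7 / 0.0302 = 1580 N·m.
ω = 2π·81.4 = 511.5 rad/s, so P_max = T_max·ω = 8.082×10^5 W.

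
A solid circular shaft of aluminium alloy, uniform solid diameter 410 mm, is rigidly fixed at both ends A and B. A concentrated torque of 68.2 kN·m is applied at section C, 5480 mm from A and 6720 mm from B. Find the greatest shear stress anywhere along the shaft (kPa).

2780 kPa

With uniform GJ and both ends fixed, compatibility θ_AC = θ_CB gives T_A·a = T_B·b, together with T_A + T_B = T₀.
T_A = T₀·b/(a+b) = 68200·6720/12200 = 37570 N·m; T_B = 30630 N·m.
τ in each portion: τ_AC = 2.78×10^6 Pa, τ_CB = 2.26×10^6 Pa; maximum is in AC.
τ_max = T_AC·r/J = 37570·0.205/2.77×10^-3 = 2.776×10^6 Pa.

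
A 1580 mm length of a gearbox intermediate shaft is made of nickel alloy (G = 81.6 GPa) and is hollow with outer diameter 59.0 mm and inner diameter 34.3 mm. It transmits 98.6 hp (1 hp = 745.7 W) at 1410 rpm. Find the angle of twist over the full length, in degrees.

0.524°

ω = 2π·1410/60 = 147.7 rad/s, so T = P/ω = 98.6×745.7 / 147.7 = 498.0 N·m.
J = π(d_o⁴ − d_i⁴)/32 = π(0.0590⁴ − 0.0343⁴)/32 = 1.054×10^-6 m⁴.
θ = T·L/(G·J) = 498.0 × 1.58 / (81.6×10⁹ × 1.054×10^-6) = 9.150×10^-3 rad.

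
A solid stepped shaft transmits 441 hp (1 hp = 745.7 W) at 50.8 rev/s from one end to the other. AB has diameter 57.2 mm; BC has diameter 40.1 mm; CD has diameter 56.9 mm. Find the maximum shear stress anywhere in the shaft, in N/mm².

81.4 N/mm²

ω = 2π·50.8 = 319.2 rad/s, so T = P/ω = 441×745.7 / 319.2 = 1030 N·m.
Under the same torque, τ_max = 16T/(πd³) is largest where d is smallest — segment BC (d = 40.1 mm).
τ_max = 16·1030/(π·(0.0401)³) = 8.138×10^7 Pa.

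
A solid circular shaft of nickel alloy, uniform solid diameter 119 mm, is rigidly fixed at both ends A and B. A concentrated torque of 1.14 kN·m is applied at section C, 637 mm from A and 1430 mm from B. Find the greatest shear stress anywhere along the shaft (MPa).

2.38 MPa

With uniform GJ and both ends fixed, compatibility θ_AC = θ_CB gives T_A·a = T_B·b, together with T_A + T_B = T₀.
T_A = T₀·b/(a+b) = 1140·1430/2067 = 788.7 N·m; T_B = 351.3 N·m.
τ in each portion: τ_AC = 2.38×10^6 Pa, τ_CB = 1.06×10^6 Pa; maximum is in AC.
τ_max = T_AC·r/J = 788.7·0.0595/1.97×10^-5 = 2.384×10^6 Pa.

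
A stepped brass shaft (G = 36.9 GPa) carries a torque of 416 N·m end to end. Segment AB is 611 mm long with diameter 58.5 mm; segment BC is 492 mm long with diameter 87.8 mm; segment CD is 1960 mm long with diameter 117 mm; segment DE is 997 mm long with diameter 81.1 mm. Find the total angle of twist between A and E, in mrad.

10.8 mrad

J_AB = π(0.0585)⁴/32 = 1.15×10^-6 m⁴; J_BC = π(0.0878)⁴/32 = 5.83×10^-6 m⁴; J_CD = π(0.117)⁴/32 = 1.84×10^-5 m⁴; J_DE = π(0.0811)⁴/32 = 4.25×10^-6 m⁴.
θ = (T/G)·Σ L_i/J_i = (416.0/36.9×10⁹)·(0.611/1.15×10^-6 + 0.492/5.83×10^-6 + 1.96/1.84×10^-5 + 0.997/4.25×10^-6) = 0.01079 rad.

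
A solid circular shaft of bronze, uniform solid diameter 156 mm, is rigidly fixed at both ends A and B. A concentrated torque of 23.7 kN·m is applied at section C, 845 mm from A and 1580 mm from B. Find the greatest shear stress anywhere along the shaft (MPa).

20.7 MPa

With uniform GJ and both ends fixed, compatibility θ_AC = θ_CB gives T_A·a = T_B·b, together with T_A + T_B = T₀.
T_A = T₀·b/(a+b) = 23700·1580/2425 = 15440 N·m; T_B = 8258 N·m.
τ in each portion: τ_AC = 2.07×10^7 Pa, τ_CB = 1.11×10^7 Pa; maximum is in AC.
τ_max = T_AC·r/J = 15440·0.0780/5.81×10^-5 = 2.072×10^7 Pa.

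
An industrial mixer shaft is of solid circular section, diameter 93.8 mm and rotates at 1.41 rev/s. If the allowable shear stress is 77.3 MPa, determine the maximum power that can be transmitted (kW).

111 kW

J = πd⁴/32 = π(0.0938)⁴/32 = 7.600×10^-6 m⁴.
T_max = τ_allow·J/r = 7.73×10^7 × 7.600×10^-6 / 0.0469 = 12530 N·m.
ω = 2π·1.41 = 8.859 rad/s, so P_max = T_max·ω = 1.110×10^5 W.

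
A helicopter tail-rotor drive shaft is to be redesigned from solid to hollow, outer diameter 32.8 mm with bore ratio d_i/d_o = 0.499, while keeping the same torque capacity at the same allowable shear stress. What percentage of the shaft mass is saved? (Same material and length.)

21.6 %

Equal τ_max and T ⇒ the solid shaft needs d_s³ = d_o³(1−k⁴), so d_s = 32.8·(1−0.499⁴)^(1/3) = 32.11 mm.
Area ratio A_h/A_s = d_o²(1−k²)/d_s² = (1−k²)/(1−k⁴)^(2/3) = 0.7837.
Mass saving = 1 − 0.7837 = 21.6 %.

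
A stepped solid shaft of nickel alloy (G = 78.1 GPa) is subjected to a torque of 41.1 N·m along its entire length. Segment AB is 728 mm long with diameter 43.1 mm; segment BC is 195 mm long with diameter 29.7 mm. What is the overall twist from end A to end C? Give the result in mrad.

2.47 mrad

J_AB = π(0.0431)⁴/32 = 3.39×10^-7 m⁴; J_BC = π(0.0297)⁴/32 = 7.64×10^-8 m⁴.
θ = (T/G)·Σ L_i/J_i = (41.10/78.1×10⁹)·(0.728/3.39×10^-7 + 0.195/7.64×10^-8) = 2.474×10^-3 rad.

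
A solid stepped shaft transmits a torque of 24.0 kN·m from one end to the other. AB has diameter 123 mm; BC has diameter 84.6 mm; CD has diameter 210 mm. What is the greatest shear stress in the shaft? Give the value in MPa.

202 MPa

Under the same torque, τ_max = 16T/(πd³) is largest where d is smallest — segment BC (d = 84.6 mm).
τ_max = 16·24000/(π·(0.0846)³) = 2.019×10^8 Pa.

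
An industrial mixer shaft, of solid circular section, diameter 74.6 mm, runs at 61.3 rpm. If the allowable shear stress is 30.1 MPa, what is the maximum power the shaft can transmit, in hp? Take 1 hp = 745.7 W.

J = πd⁴/32 = π(0.0746)⁴/32 = 3.041×10^-6 m⁴.
T_max = τ_allow·J/r = 3.01×10^7 × 3.041×10^-6 / 0.0373 = 2454 N·m.
ω = 2π·61.3/60 = 6.419 rad/s, so P_max = T_max·ω = 1.575×10^4 W.

21.1 hp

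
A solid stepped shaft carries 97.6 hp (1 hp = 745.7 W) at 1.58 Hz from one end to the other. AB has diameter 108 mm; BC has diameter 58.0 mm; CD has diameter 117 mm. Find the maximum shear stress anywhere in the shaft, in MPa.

ω = 2π·1.58 = 9.927 rad/s, so T = P/ω = 97.6×745.7 / 9.927 = 7331 N·m.
Under the same torque, τ_max = 16T/(πd³) is largest where d is smallest — segment BC (d = 58.0 mm).
τ_max = 16·7331/(π·(0.0580)³) = 1.914×10^8 Pa.

191 MPa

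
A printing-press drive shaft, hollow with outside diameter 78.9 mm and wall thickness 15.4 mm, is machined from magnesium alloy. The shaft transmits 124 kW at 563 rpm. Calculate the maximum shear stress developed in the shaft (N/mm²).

25.3 N/mm²

ω = 2π·563/60 = 58.96 rad/s, so T = P/ω = 124×10³ / 58.96 = 2103 N·m.
J = π(d_o⁴ − d_i⁴)/32 = π(0.0789⁴ − 0.0481⁴)/32 = 3.279×10^-6 m⁴.
τ_max = T·r/J = 2103 × 0.0395 / 3.279×10^-6 = 2.530×10^7 Pa.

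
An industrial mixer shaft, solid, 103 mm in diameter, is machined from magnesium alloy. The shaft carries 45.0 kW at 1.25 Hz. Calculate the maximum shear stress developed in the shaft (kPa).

26700 kPa

ω = 2π·1.25 = 7.854 rad/s, so T = P/ω = 45.0×10³ / 7.854 = 5730 N·m.
J = πd⁴/32 = π(0.103)⁴/32 = 1.105×10^-5 m⁴.
τ_max = T·r/J = 5730 × 0.0515 / 1.105×10^-5 = 2.670×10^7 Pa.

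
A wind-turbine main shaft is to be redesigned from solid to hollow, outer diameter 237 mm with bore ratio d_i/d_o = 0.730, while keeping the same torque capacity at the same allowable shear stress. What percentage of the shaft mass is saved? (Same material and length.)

Equal τ_max and T ⇒ the solid shaft needs d_s³ = d_o³(1−k⁴), so d_s = 237·(1−0.730⁴)^(1/3) = 212.0 mm.
Area ratio A_h/A_s = d_o²(1−k²)/d_s² = (1−k²)/(1−k⁴)^(2/3) = 0.5836.
Mass saving = 1 − 0.5836 = 41.6 %.

41.6 %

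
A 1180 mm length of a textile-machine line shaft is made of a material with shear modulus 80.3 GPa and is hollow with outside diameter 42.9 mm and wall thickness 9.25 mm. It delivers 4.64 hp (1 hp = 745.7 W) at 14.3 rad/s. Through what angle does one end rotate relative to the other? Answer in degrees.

0.684°

ω = 14.3 rad/s, so T = P/ω = 4.64×745.7 / 14.30 = 242.0 N·m.
J = π(d_o⁴ − d_i⁴)/32 = π(0.0429⁴ − 0.0244⁴)/32 = 2.977×10^-7 m⁴.
θ = T·L/(G·J) = 242.0 × 1.18 / (80.3×10⁹ × 2.977×10^-7) = 0.01194 rad.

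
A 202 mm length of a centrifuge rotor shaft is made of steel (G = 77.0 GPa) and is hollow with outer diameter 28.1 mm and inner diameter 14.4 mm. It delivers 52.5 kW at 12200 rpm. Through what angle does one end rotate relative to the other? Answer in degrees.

ω = 2π·12200/60 = 1278 rad/s, so T = P/ω = 52.5×10³ / 1278 = 41.09 N·m.
J = π(d_o⁴ − d_i⁴)/32 = π(0.0281⁴ − 0.0144⁴)/32 = 5.699×10^-8 m⁴.
θ = T·L/(G·J) = 41.09 × 0.202 / (77.0×10⁹ × 5.699×10^-8) = 1.892×10^-3 rad.

0.108°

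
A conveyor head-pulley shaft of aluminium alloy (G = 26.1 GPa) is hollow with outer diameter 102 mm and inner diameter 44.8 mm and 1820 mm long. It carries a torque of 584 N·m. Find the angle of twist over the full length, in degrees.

J = π(d_o⁴ − d_i⁴)/32 = π(0.102⁴ − 0.0448⁴)/32 = 1.023×10^-5 m⁴.
θ = T·L/(G·J) = 584.0 × 1.82 / (26.1×10⁹ × 1.023×10^-5) = 3.980×10^-3 rad.

0.228°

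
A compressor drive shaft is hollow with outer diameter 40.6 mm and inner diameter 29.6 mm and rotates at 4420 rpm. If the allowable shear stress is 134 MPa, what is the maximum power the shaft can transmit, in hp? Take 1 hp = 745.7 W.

784 hp

J = π(d_o⁴ − d_i⁴)/32 = π(0.0406⁴ − 0.0296⁴)/32 = 1.914×10^-7 m⁴.
T_max = τ_allow·J/r = 1.34×10^8 × 1.914×10^-7 / 0.0203 = 1263 N·m.
ω = 2π·4420/60 = 462.9 rad/s, so P_max = T_max·ω = 5.847×10^5 W.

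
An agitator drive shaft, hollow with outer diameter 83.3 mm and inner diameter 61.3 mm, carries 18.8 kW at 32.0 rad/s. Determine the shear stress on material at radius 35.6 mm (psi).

908 psi

ω = 32.0 rad/s, so T = P/ω = 18.8×10³ / 32.00 = 587.5 N·m.
J = π(d_o⁴ − d_i⁴)/32 = π(0.0833⁴ − 0.0613⁴)/32 = 3.341×10^-6 m⁴.
Shear stress varies linearly with radius: τ = T·r/J = 587.5 × 0.0356 / 3.341×10^-6 = 6.261×10^6 Pa.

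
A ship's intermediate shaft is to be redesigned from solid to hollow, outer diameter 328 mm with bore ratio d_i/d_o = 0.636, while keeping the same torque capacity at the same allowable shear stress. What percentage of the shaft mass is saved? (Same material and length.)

Equal τ_max and T ⇒ the solid shaft needs d_s³ = d_o³(1−k⁴), so d_s = 328·(1−0.636⁴)^(1/3) = 309.0 mm.
Area ratio A_h/A_s = d_o²(1−k²)/d_s² = (1−k²)/(1−k⁴)^(2/3) = 0.6708.
Mass saving = 1 − 0.6708 = 32.9 %.

32.9 %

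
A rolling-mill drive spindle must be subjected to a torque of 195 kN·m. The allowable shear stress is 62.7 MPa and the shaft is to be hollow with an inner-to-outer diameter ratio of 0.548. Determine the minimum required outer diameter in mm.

259 mm

For a hollow shaft with d_i/d_o = 0.548: τ_max = 16T/(π d_o³ (1−k⁴)), so d_o = [16T/(π τ_allow (1−k⁴))]^(1/3) = [16·195000/(π·6.27×10^7·0.9098)]^(1/3) = 0.2592 m.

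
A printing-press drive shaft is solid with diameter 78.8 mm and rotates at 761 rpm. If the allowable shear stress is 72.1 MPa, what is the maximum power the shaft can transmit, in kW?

552 kW

J = πd⁴/32 = π(0.0788)⁴/32 = 3.785×10^-6 m⁴.
T_max = τ_allow·J/r = 7.21×10^7 × 3.785×10^-6 / 0.0394 = 6927 N·m.
ω = 2π·761/60 = 79.69 rad/s, so P_max = T_max·ω = 5.520×10^5 W.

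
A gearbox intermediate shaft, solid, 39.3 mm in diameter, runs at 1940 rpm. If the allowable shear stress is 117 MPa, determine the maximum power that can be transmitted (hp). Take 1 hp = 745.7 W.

380 hp

J = πd⁴/32 = π(0.0393)⁴/32 = 2.342×10^-7 m⁴.
T_max = τ_allow·J/r = 1.17×10^8 × 2.342×10^-7 / 0.0196 = 1394 N·m.
ω = 2π·1940/60 = 203.2 rad/s, so P_max = T_max·ω = 2.833×10^5 W.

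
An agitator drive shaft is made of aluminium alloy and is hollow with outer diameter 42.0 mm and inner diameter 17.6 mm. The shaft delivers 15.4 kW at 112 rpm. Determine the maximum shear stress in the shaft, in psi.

13500 psi

ω = 2π·112/60 = 11.73 rad/s, so T = P/ω = 15.4×10³ / 11.73 = 1313 N·m.
J = π(d_o⁴ − d_i⁴)/32 = π(0.0420⁴ − 0.0176⁴)/32 = 2.961×10^-7 m⁴.
τ_max = T·r/J = 1313 × 0.0210 / 2.961×10^-7 = 9.313×10^7 Pa.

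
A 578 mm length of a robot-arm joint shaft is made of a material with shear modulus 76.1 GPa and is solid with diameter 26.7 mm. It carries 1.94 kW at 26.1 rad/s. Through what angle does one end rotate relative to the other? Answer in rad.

0.0113 rad

ω = 26.1 rad/s, so T = P/ω = 1.94×10³ / 26.10 = 74.33 N·m.
J = πd⁴/32 = π(0.0267)⁴/32 = 4.989×10^-8 m⁴.
θ = T·L/(G·J) = 74.33 × 0.578 / (76.1×10⁹ × 4.989×10^-8) = 0.01132 rad.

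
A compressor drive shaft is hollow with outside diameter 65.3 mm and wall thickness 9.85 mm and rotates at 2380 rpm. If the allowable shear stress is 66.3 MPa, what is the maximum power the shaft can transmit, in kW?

J = π(d_o⁴ − d_i⁴)/32 = π(0.0653⁴ − 0.0456⁴)/32 = 1.361×10^-6 m⁴.
T_max = τ_allow·J/r = 6.63×10^7 × 1.361×10^-6 / 0.0326 = 2763 N·m.
ω = 2π·2380/60 = 249.2 rad/s, so P_max = T_max·ω = 6.886×10^5 W.

689 kW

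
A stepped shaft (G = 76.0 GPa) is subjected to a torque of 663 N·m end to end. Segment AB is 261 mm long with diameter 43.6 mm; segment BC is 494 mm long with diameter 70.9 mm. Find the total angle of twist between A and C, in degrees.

J_AB = π(0.0436)⁴/32 = 3.55×10^-7 m⁴; J_BC = π(0.0709)⁴/32 = 2.48×10^-6 m⁴.
θ = (T/G)·Σ L_i/J_i = (663.0/76.0×10⁹)·(0.261/3.55×10^-7 + 0.494/2.48×10^-6) = 8.155×10^-3 rad.

0.467°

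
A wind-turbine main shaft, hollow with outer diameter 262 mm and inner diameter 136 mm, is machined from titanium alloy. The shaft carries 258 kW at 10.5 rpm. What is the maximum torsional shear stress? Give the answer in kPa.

ω = 2π·10.5/60 = 1.100 rad/s, so T = P/ω = 258×10³ / 1.100 = 234600 N·m.
J = π(d_o⁴ − d_i⁴)/32 = π(0.262⁴ − 0.136⁴)/32 = 4.290×10^-4 m⁴.
τ_max = T·r/J = 234600 × 0.131 / 4.290×10^-4 = 7.165×10^7 Pa.

71600 kPa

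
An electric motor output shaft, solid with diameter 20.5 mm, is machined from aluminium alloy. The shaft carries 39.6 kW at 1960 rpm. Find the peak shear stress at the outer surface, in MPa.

ω = 2π·1960/60 = 205.3 rad/s, so T = P/ω = 39.6×10³ / 205.3 = 192.9 N·m.
J = πd⁴/32 = π(0.0205)⁴/32 = 1.734×10^-8 m⁴.
τ_max = T·r/J = 192.9 × 0.0103 / 1.734×10^-8 = 1.141×10^8 Pa.

114 MPa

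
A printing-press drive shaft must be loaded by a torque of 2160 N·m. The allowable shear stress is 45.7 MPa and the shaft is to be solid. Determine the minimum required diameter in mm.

62.2 mm

For a solid shaft τ_max = 16T/(πd³), so d = (16T/(π τ_allow))^(1/3) = (16·2160/(π·4.57×10^7))^(1/3) = 0.06221 m.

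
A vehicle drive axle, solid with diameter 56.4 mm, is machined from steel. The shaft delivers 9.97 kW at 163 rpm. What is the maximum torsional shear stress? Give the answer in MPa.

ω = 2π·163/60 = 17.07 rad/s, so T = P/ω = 9.97×10³ / 17.07 = 584.1 N·m.
J = πd⁴/32 = π(0.0564)⁴/32 = 9.934×10^-7 m⁴.
τ_max = T·r/J = 584.1 × 0.0282 / 9.934×10^-7 = 1.658×10^7 Pa.

16.6 MPa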